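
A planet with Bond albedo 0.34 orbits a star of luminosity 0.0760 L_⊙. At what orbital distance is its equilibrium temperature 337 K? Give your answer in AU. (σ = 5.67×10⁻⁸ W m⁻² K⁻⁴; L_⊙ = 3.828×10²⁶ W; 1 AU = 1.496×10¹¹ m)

L = 0.0760 × 3.828×10²⁶ = 2.91×10²⁵ W.
From T_eq⁴ = L(1−A)/(16πσd²): d = √[L(1−A)/(16πσT_eq⁴)].
d = √[2.91×10²⁵ × 0.66 / (16π × 5.67×10⁻⁸ × (337)⁴)] = 2.29×10¹⁰ m = 0.153 AU.

d ≈ 0.153 AU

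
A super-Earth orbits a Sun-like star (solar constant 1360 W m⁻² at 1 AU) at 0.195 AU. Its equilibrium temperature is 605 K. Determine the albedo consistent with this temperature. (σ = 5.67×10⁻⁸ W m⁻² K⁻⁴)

Flux at 0.195 AU: S = 1360/0.195² = 3.58×10⁴ W m⁻².
From T_eq⁴ = S(1−A)/(4σ): 1−A = 4σT_eq⁴/S.
1−A = 4 × 5.67×10⁻⁸ × (605)⁴ / 3.58×10⁴ = 0.850.

A ≈ 0.15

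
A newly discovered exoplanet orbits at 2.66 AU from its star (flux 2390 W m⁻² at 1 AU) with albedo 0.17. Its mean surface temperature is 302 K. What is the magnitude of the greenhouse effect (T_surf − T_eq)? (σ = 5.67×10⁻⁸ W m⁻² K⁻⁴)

S = 2390/2.66² = 337.8 W m⁻².
T_eq = [S(1−A)/(4σ)]^(1/4) = [337.8×0.83/(4×5.67×10⁻⁸)]^(1/4) = 187.5 K.
ΔT = T_surf − T_eq = 302 − 187.5.

ΔT ≈ 114.5 K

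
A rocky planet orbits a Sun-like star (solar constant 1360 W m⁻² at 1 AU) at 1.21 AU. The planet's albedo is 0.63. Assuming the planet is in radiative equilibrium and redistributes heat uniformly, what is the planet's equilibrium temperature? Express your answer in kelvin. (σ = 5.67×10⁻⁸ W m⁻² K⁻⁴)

T_eq ≈ 197 K

Flux at 1.21 AU: S = 1360/1.21² = 929 W m⁻².
Energy balance: absorbed = emitted ⇒ πR²·S(1−A) = 4πR²·σT_eq⁴, so T_eq⁴ = S(1−A)/(4σ).
T_eq = [929 × 0.37 / (4 × 5.67×10⁻⁸)]^(1/4) = (1.52×10⁹)^(1/4) = 197 K.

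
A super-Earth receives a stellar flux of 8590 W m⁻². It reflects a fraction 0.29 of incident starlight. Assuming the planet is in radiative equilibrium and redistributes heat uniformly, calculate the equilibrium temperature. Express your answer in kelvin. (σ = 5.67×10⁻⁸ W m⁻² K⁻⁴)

T_eq ≈ 405 K

Energy balance: absorbed = emitted ⇒ πR²·S(1−A) = 4πR²·σT_eq⁴, so T_eq⁴ = S(1−A)/(4σ).
T_eq = [8590 × 0.71 / (4 × 5.67×10⁻⁸)]^(1/4) = (2.69×10¹⁰)^(1/4) = 405 K.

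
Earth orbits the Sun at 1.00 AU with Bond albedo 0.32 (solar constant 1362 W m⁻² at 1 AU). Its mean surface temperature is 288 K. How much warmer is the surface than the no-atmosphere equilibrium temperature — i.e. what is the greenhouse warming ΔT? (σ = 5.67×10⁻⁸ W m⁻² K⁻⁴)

S = 1362/1.00² = 1362 W m⁻².
T_eq = [S(1−A)/(4σ)]^(1/4) = [1362×0.68/(4×5.67×10⁻⁸)]^(1/4) = 252.8 K.
ΔT = T_surf − T_eq = 288 − 252.8.

ΔT ≈ 35.2 K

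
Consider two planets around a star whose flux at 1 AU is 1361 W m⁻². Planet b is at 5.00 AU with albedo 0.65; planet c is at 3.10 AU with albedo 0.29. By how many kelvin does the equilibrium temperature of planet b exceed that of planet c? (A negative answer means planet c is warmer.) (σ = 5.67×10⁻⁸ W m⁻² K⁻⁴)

ΔT ≈ -49.4 K

T_eq = [S₀(1−A)/(4σd²)]^(1/4), so T ∝ (1−A)^(1/4) / √d.
T₁ = [1361×0.35/(4×5.67×10⁻⁸×5.00²)]^(1/4) = 95.74 K.
T₂ = [1361×0.71/(4×5.67×10⁻⁸×3.10²)]^(1/4) = 145.11 K.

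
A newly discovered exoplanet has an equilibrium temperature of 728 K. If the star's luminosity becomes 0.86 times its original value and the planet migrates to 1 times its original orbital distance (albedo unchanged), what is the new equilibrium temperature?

T_eq ∝ L^(1/4) · d^(−1/2).
T′ = 728 × 0.86^(1/4) / 1^(1/2) = 701 K.

T_eq ≈ 701 K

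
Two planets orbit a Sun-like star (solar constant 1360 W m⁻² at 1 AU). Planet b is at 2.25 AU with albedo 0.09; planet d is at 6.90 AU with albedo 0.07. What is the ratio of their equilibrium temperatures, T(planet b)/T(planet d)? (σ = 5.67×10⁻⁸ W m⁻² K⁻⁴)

T_eq = [S₀(1−A)/(4σd²)]^(1/4), so T ∝ (1−A)^(1/4) / √d.
T₁ = [1360×0.91/(4×5.67×10⁻⁸×2.25²)]^(1/4) = 181.19 K.
T₂ = [1360×0.93/(4×5.67×10⁻⁸×6.90²)]^(1/4) = 104.03 K.

T₁/T₂ ≈ 1.742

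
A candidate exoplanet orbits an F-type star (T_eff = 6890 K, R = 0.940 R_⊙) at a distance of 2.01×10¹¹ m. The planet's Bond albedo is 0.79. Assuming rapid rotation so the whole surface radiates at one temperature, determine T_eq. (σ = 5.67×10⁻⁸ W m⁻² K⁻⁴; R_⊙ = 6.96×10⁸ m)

T_eq ≈ 188 K

R_⋆ = 0.940 × 6.96×10⁸ = 6.54×10⁸ m.
L = 4πR_⋆²σT_⋆⁴ = 4π(6.54×10⁸)² × 5.67×10⁻⁸ × (6890)⁴ = 6.87×10²⁶ W.
S = L/(4πd²) = 1350 W m⁻².
Energy balance: absorbed = emitted ⇒ πR²·S(1−A) = 4πR²·σT_eq⁴, so T_eq⁴ = S(1−A)/(4σ).
T_eq = [1350 × 0.21 / (4 × 5.67×10⁻⁸)]^(1/4) = (1.25×10⁹)^(1/4) = 188 K.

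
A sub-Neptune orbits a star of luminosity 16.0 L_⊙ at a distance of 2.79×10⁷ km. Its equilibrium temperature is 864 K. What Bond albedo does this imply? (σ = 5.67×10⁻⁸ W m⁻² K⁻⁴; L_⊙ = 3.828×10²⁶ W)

A ≈ 0.80

d = 2.79×10⁷ km = 2.79×10¹⁰ m.
L = 16.0 × 3.828×10²⁶ = 6.12×10²⁷ W.
Flux: S = L/(4πd²) = 6.12×10²⁷/(4π×(2.79×10¹⁰)²) = 6.26×10⁵ W m⁻².
From T_eq⁴ = S(1−A)/(4σ): 1−A = 4σT_eq⁴/S.
1−A = 4 × 5.67×10⁻⁸ × (864)⁴ / 6.26×10⁵ = 0.202.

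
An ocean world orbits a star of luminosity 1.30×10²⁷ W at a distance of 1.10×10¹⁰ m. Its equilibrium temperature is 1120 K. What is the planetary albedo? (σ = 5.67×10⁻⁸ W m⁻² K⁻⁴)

A ≈ 0.58

Flux: S = L/(4πd²) = 1.30×10²⁷/(4π×(1.10×10¹⁰)²) = 8.55×10⁵ W m⁻².
From T_eq⁴ = S(1−A)/(4σ): 1−A = 4σT_eq⁴/S.
1−A = 4 × 5.67×10⁻⁸ × (1120)⁴ / 8.55×10⁵ = 0.417.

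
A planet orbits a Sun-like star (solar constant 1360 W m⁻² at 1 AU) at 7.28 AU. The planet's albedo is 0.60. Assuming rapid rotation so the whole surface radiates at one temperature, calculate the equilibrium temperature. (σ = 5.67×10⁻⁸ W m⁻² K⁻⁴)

T_eq ≈ 82.0 K

Flux at 7.28 AU: S = 1360/7.28² = 25.7 W m⁻².
Energy balance: absorbed = emitted ⇒ πR²·S(1−A) = 4πR²·σT_eq⁴, so T_eq⁴ = S(1−A)/(4σ).
T_eq = [25.7 × 0.40 / (4 × 5.67×10⁻⁸)]^(1/4) = (4.53×10⁷)^(1/4) = 82.0 K.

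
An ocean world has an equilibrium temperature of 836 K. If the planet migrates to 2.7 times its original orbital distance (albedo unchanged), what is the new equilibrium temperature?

T_eq ≈ 509 K

T_eq ∝ L^(1/4) · d^(−1/2).
T′ = 836 / 2.7^(1/2) = 509 K.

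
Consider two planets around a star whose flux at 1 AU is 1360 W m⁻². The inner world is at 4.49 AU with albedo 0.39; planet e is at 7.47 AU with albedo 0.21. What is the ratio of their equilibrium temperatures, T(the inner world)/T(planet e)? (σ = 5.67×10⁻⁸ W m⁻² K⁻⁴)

T_eq = [S₀(1−A)/(4σd²)]^(1/4), so T ∝ (1−A)^(1/4) / √d.
T₁ = [1360×0.61/(4×5.67×10⁻⁸×4.49²)]^(1/4) = 116.06 K.
T₂ = [1360×0.79/(4×5.67×10⁻⁸×7.47²)]^(1/4) = 95.99 K.

T₁/T₂ ≈ 1.209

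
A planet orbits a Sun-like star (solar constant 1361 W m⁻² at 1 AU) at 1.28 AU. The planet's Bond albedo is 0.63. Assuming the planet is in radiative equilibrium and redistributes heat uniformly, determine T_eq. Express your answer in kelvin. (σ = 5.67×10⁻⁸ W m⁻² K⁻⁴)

Flux at 1.28 AU: S = 1361/1.28² = 831 W m⁻².
Energy balance: absorbed = emitted ⇒ πR²·S(1−A) = 4πR²·σT_eq⁴, so T_eq⁴ = S(1−A)/(4σ).
T_eq = [831 × 0.37 / (4 × 5.67×10⁻⁸)]^(1/4) = (1.36×10⁹)^(1/4) = 192 K.

T_eq ≈ 192 K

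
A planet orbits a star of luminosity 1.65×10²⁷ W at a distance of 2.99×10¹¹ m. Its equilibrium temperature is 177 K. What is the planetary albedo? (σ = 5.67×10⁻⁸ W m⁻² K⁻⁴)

Flux: S = L/(4πd²) = 1.65×10²⁷/(4π×(2.99×10¹¹)²) = 1470 W m⁻².
From T_eq⁴ = S(1−A)/(4σ): 1−A = 4σT_eq⁴/S.
1−A = 4 × 5.67×10⁻⁸ × (177)⁴ / 1470 = 0.152.

A ≈ 0.85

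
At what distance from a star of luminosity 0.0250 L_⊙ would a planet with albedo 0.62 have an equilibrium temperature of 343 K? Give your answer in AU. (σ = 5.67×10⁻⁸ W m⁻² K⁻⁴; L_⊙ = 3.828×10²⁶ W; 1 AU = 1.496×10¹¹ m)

L = 0.0250 × 3.828×10²⁶ = 9.57×10²⁴ W.
From T_eq⁴ = L(1−A)/(16πσd²): d = √[L(1−A)/(16πσT_eq⁴)].
d = √[9.57×10²⁴ × 0.38 / (16π × 5.67×10⁻⁸ × (343)⁴)] = 9.60×10⁹ m = 0.0642 AU.

d ≈ 0.0642 AU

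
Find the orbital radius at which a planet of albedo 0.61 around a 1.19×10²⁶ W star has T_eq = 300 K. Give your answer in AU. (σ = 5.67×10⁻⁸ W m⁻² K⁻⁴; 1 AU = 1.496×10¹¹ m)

d ≈ 0.300 AU

From T_eq⁴ = L(1−A)/(16πσd²): d = √[L(1−A)/(16πσT_eq⁴)].
d = √[1.19×10²⁶ × 0.39 / (16π × 5.67×10⁻⁸ × (300)⁴)] = 4.48×10¹⁰ m = 0.300 AU.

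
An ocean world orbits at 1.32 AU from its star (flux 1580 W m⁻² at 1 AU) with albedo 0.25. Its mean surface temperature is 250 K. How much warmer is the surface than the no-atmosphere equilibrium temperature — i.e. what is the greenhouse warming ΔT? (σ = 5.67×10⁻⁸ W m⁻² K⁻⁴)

S = 1580/1.32² = 906.8 W m⁻².
T_eq = [S(1−A)/(4σ)]^(1/4) = [906.8×0.75/(4×5.67×10⁻⁸)]^(1/4) = 234.0 K.
ΔT = T_surf − T_eq = 250 − 234.0.

ΔT ≈ 16.0 K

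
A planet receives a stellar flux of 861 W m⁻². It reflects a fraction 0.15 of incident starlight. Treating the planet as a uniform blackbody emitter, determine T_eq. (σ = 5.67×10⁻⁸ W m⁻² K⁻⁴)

T_eq ≈ 238 K

Energy balance: absorbed = emitted ⇒ πR²·S(1−A) = 4πR²·σT_eq⁴, so T_eq⁴ = S(1−A)/(4σ).
T_eq = [861 × 0.85 / (4 × 5.67×10⁻⁸)]^(1/4) = (3.23×10⁹)^(1/4) = 238 K.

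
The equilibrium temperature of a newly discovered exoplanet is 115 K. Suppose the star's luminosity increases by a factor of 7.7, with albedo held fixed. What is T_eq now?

T_eq ∝ L^(1/4) · d^(−1/2).
T′ = 115 × 7.7^(1/4) = 192 K.

T_eq ≈ 192 K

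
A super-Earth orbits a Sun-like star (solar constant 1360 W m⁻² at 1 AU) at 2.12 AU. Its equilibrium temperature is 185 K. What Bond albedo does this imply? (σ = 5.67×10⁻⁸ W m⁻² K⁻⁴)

A ≈ 0.12

Flux at 2.12 AU: S = 1360/2.12² = 303 W m⁻².
From T_eq⁴ = S(1−A)/(4σ): 1−A = 4σT_eq⁴/S.
1−A = 4 × 5.67×10⁻⁸ × (185)⁴ / 303 = 0.878.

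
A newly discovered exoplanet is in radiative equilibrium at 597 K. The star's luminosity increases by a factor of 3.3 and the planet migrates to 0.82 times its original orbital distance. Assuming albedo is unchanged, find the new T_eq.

T_eq ∝ L^(1/4) · d^(−1/2).
T′ = 597 × 3.3^(1/4) / 0.82^(1/2) = 889 K.

T_eq ≈ 889 K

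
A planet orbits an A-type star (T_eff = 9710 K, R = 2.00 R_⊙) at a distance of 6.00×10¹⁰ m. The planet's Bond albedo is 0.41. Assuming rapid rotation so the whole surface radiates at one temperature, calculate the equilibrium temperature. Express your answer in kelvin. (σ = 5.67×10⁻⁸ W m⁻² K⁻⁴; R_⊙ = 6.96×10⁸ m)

T_eq ≈ 917 K

R_⋆ = 2.00 × 6.96×10⁸ = 1.39×10⁹ m.
L = 4πR_⋆²σT_⋆⁴ = 4π(1.39×10⁹)² × 5.67×10⁻⁸ × (9710)⁴ = 1.23×10²⁸ W.
S = L/(4πd²) = 2.71×10⁵ W m⁻².
Energy balance: absorbed = emitted ⇒ πR²·S(1−A) = 4πR²·σT_eq⁴, so T_eq⁴ = S(1−A)/(4σ).
T_eq = [2.71×10⁵ × 0.59 / (4 × 5.67×10⁻⁸)]^(1/4) = (7.06×10¹¹)^(1/4) = 917 K.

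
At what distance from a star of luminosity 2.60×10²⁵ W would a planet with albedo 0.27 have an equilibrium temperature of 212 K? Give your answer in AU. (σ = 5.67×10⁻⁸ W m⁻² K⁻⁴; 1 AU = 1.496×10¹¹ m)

From T_eq⁴ = L(1−A)/(16πσd²): d = √[L(1−A)/(16πσT_eq⁴)].
d = √[2.60×10²⁵ × 0.73 / (16π × 5.67×10⁻⁸ × (212)⁴)] = 5.74×10¹⁰ m = 0.384 AU.

d ≈ 0.384 AU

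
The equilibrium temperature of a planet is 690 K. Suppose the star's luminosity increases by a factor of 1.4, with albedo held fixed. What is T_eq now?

T_eq ∝ L^(1/4) · d^(−1/2).
T′ = 690 × 1.4^(1/4) = 751 K.

T_eq ≈ 751 K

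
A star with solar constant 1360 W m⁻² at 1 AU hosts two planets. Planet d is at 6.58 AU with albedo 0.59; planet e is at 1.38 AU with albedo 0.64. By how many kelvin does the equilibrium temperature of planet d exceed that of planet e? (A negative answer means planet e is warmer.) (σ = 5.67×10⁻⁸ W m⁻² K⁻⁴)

T_eq = [S₀(1−A)/(4σd²)]^(1/4), so T ∝ (1−A)^(1/4) / √d.
T₁ = [1360×0.41/(4×5.67×10⁻⁸×6.58²)]^(1/4) = 86.81 K.
T₂ = [1360×0.36/(4×5.67×10⁻⁸×1.38²)]^(1/4) = 183.49 K.

ΔT ≈ -96.7 K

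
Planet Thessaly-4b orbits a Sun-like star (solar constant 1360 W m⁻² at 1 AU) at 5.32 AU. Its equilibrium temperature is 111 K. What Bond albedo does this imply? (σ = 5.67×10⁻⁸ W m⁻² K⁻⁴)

A ≈ 0.28

Flux at 5.32 AU: S = 1360/5.32² = 48.1 W m⁻².
From T_eq⁴ = S(1−A)/(4σ): 1−A = 4σT_eq⁴/S.
1−A = 4 × 5.67×10⁻⁸ × (111)⁴ / 48.1 = 0.717.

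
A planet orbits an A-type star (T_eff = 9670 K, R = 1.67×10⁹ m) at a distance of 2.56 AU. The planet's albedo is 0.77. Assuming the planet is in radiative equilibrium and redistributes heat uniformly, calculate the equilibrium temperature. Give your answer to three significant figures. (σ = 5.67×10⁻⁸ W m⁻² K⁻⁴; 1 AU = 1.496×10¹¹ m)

d = 2.56 AU = 3.83×10¹¹ m.
L = 4πR_⋆²σT_⋆⁴ = 4π(1.67×10⁹)² × 5.67×10⁻⁸ × (9670)⁴ = 1.74×10²⁸ W.
S = L/(4πd²) = 9430 W m⁻².
Energy balance: absorbed = emitted ⇒ πR²·S(1−A) = 4πR²·σT_eq⁴, so T_eq⁴ = S(1−A)/(4σ).
T_eq = [9430 × 0.23 / (4 × 5.67×10⁻⁸)]^(1/4) = (9.56×10⁹)^(1/4) = 313 K.

T_eq ≈ 313 K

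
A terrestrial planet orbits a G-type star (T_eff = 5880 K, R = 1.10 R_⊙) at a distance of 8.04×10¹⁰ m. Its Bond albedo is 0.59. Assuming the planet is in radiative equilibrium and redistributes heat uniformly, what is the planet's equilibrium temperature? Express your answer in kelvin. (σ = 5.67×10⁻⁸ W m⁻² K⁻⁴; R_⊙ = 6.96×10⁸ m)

R_⋆ = 1.10 × 6.96×10⁸ = 7.66×10⁸ m.
L = 4πR_⋆²σT_⋆⁴ = 4π(7.66×10⁸)² × 5.67×10⁻⁸ × (5880)⁴ = 4.99×10²⁶ W.
S = L/(4πd²) = 6150 W m⁻².
Energy balance: absorbed = emitted ⇒ πR²·S(1−A) = 4πR²·σT_eq⁴, so T_eq⁴ = S(1−A)/(4σ).
T_eq = [6150 × 0.41 / (4 × 5.67×10⁻⁸)]^(1/4) = (1.11×10¹⁰)^(1/4) = 325 K.

T_eq ≈ 325 K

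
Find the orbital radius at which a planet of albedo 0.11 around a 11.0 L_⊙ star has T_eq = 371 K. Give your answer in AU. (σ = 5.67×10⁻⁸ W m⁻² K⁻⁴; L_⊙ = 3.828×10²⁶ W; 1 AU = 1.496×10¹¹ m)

d ≈ 1.76 AU

L = 11.0 × 3.828×10²⁶ = 4.21×10²⁷ W.
From T_eq⁴ = L(1−A)/(16πσd²): d = √[L(1−A)/(16πσT_eq⁴)].
d = √[4.21×10²⁷ × 0.89 / (16π × 5.67×10⁻⁸ × (371)⁴)] = 2.63×10¹¹ m = 1.76 AU.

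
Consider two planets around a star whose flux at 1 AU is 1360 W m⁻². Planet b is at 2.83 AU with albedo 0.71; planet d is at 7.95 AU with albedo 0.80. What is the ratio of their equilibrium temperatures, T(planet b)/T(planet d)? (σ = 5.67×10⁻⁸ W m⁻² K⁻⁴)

T_eq = [S₀(1−A)/(4σd²)]^(1/4), so T ∝ (1−A)^(1/4) / √d.
T₁ = [1360×0.29/(4×5.67×10⁻⁸×2.83²)]^(1/4) = 121.39 K.
T₂ = [1360×0.20/(4×5.67×10⁻⁸×7.95²)]^(1/4) = 66.00 K.

T₁/T₂ ≈ 1.839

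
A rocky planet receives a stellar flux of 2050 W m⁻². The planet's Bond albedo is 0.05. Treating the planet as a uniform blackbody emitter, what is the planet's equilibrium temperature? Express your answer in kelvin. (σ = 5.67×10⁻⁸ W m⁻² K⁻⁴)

Energy balance: absorbed = emitted ⇒ πR²·S(1−A) = 4πR²·σT_eq⁴, so T_eq⁴ = S(1−A)/(4σ).
T_eq = [2050 × 0.95 / (4 × 5.67×10⁻⁸)]^(1/4) = (8.59×10⁹)^(1/4) = 304 K.

T_eq ≈ 304 K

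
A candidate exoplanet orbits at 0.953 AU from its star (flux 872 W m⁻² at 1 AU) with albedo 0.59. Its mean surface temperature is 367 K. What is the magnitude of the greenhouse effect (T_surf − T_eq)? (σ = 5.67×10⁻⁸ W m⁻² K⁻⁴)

ΔT ≈ 162.9 K

S = 872/0.953² = 960.1 W m⁻².
T_eq = [S(1−A)/(4σ)]^(1/4) = [960.1×0.41/(4×5.67×10⁻⁸)]^(1/4) = 204.1 K.
ΔT = T_surf − T_eq = 367 − 204.1.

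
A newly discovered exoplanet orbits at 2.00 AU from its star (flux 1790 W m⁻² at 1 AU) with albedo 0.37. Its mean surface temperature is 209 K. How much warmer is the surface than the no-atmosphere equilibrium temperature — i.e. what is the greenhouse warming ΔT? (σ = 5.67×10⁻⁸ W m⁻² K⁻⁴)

ΔT ≈ 21.2 K

S = 1790/2.00² = 447.5 W m⁻².
T_eq = [S(1−A)/(4σ)]^(1/4) = [447.5×0.63/(4×5.67×10⁻⁸)]^(1/4) = 187.8 K.
ΔT = T_surf − T_eq = 209 − 187.8.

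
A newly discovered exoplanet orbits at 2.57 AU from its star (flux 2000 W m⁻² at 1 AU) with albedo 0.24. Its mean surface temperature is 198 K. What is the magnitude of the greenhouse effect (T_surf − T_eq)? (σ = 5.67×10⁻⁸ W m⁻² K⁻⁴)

S = 2000/2.57² = 302.8 W m⁻².
T_eq = [S(1−A)/(4σ)]^(1/4) = [302.8×0.76/(4×5.67×10⁻⁸)]^(1/4) = 178.5 K.
ΔT = T_surf − T_eq = 198 − 178.5.

ΔT ≈ 19.5 K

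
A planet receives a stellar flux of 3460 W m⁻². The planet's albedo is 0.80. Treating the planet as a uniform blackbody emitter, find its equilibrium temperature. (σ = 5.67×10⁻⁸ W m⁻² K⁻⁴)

T_eq ≈ 235 K

Energy balance: absorbed = emitted ⇒ πR²·S(1−A) = 4πR²·σT_eq⁴, so T_eq⁴ = S(1−A)/(4σ).
T_eq = [3460 × 0.20 / (4 × 5.67×10⁻⁸)]^(1/4) = (3.05×10⁹)^(1/4) = 235 K.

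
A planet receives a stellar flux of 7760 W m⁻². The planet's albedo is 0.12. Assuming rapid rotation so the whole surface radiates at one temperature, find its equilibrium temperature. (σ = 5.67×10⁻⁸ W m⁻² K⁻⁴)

T_eq ≈ 417 K

Energy balance: absorbed = emitted ⇒ πR²·S(1−A) = 4πR²·σT_eq⁴, so T_eq⁴ = S(1−A)/(4σ).
T_eq = [7760 × 0.88 / (4 × 5.67×10⁻⁸)]^(1/4) = (3.01×10¹⁰)^(1/4) = 417 K.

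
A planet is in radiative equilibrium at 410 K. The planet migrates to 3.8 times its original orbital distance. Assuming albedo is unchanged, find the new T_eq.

T_eq ≈ 210 K

T_eq ∝ L^(1/4) · d^(−1/2).
T′ = 410 / 3.8^(1/2) = 210 K.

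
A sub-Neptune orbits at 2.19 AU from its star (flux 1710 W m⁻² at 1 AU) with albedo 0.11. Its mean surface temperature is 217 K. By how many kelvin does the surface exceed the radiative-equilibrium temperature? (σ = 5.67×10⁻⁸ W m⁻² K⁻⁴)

ΔT ≈ 23.6 K

S = 1710/2.19² = 356.5 W m⁻².
T_eq = [S(1−A)/(4σ)]^(1/4) = [356.5×0.89/(4×5.67×10⁻⁸)]^(1/4) = 193.4 K.
ΔT = T_surf − T_eq = 217 − 193.4.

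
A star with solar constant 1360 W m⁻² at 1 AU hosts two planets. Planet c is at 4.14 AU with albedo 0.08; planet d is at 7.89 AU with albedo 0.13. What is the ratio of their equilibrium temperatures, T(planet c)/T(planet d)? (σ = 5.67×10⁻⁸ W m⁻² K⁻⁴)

T₁/T₂ ≈ 1.400

T_eq = [S₀(1−A)/(4σd²)]^(1/4), so T ∝ (1−A)^(1/4) / √d.
T₁ = [1360×0.92/(4×5.67×10⁻⁸×4.14²)]^(1/4) = 133.94 K.
T₂ = [1360×0.87/(4×5.67×10⁻⁸×7.89²)]^(1/4) = 95.68 K.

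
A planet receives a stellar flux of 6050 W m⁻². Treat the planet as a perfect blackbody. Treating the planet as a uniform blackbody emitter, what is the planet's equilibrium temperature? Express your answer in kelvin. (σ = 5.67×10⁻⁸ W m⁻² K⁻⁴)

Energy balance: absorbed = emitted ⇒ πR²·S(1−A) = 4πR²·σT_eq⁴, so T_eq⁴ = S(1−A)/(4σ).
T_eq = [6050 × 1.00 / (4 × 5.67×10⁻⁸)]^(1/4) = (2.67×10¹⁰)^(1/4) = 404 K.

T_eq ≈ 404 K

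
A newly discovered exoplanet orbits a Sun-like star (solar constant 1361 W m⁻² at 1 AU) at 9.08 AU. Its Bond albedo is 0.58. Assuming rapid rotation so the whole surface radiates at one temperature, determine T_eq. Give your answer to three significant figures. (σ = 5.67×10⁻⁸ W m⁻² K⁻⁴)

Flux at 9.08 AU: S = 1361/9.08² = 16.5 W m⁻².
Energy balance: absorbed = emitted ⇒ πR²·S(1−A) = 4πR²·σT_eq⁴, so T_eq⁴ = S(1−A)/(4σ).
T_eq = [16.5 × 0.42 / (4 × 5.67×10⁻⁸)]^(1/4) = (3.06×10⁷)^(1/4) = 74.4 K.

T_eq ≈ 74.4 K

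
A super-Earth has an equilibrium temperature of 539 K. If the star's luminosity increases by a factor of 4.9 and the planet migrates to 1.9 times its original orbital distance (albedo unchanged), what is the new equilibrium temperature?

T_eq ∝ L^(1/4) · d^(−1/2).
T′ = 539 × 4.9^(1/4) / 1.9^(1/2) = 582 K.

T_eq ≈ 582 K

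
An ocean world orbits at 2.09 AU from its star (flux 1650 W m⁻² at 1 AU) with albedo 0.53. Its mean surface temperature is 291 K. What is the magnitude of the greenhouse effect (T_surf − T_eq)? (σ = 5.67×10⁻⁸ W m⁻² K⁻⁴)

S = 1650/2.09² = 377.7 W m⁻².
T_eq = [S(1−A)/(4σ)]^(1/4) = [377.7×0.47/(4×5.67×10⁻⁸)]^(1/4) = 167.3 K.
ΔT = T_surf − T_eq = 291 − 167.3.

ΔT ≈ 123.7 K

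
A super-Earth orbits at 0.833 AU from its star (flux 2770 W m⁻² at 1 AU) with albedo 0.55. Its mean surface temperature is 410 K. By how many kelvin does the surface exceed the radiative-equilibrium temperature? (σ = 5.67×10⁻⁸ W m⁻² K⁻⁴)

S = 2770/0.833² = 3992 W m⁻².
T_eq = [S(1−A)/(4σ)]^(1/4) = [3992×0.45/(4×5.67×10⁻⁸)]^(1/4) = 298.3 K.
ΔT = T_surf − T_eq = 410 − 298.3.

ΔT ≈ 111.7 K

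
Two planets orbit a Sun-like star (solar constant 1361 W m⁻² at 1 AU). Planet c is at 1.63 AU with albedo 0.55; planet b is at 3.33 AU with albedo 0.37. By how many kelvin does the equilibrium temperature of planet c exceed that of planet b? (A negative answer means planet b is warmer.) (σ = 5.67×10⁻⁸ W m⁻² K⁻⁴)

ΔT ≈ 42.7 K

T_eq = [S₀(1−A)/(4σd²)]^(1/4), so T ∝ (1−A)^(1/4) / √d.
T₁ = [1361×0.45/(4×5.67×10⁻⁸×1.63²)]^(1/4) = 178.55 K.
T₂ = [1361×0.63/(4×5.67×10⁻⁸×3.33²)]^(1/4) = 135.88 K.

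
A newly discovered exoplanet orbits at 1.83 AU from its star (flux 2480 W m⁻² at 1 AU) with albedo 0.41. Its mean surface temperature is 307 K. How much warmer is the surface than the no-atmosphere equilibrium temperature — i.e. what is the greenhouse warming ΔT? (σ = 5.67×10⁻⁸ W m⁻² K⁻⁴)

S = 2480/1.83² = 740.5 W m⁻².
T_eq = [S(1−A)/(4σ)]^(1/4) = [740.5×0.59/(4×5.67×10⁻⁸)]^(1/4) = 209.5 K.
ΔT = T_surf − T_eq = 307 − 209.5.

ΔT ≈ 97.5 K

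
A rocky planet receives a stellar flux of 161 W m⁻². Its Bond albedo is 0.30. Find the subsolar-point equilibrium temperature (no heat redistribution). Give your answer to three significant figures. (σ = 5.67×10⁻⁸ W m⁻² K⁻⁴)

At the subsolar point the surface absorbs S(1−A) and emits σT⁴ per unit area — no factor of 4, since only the local patch is in balance.
T = [161 × 0.70 / 5.67×10⁻⁸]^(1/4) = (1.99×10⁹)^(1/4) = 211 K.

T_ss ≈ 211 K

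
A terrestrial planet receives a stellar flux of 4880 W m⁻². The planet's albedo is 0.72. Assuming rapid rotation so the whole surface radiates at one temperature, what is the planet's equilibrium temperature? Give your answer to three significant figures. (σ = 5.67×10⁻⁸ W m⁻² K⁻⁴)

Energy balance: absorbed = emitted ⇒ πR²·S(1−A) = 4πR²·σT_eq⁴, so T_eq⁴ = S(1−A)/(4σ).
T_eq = [4880 × 0.28 / (4 × 5.67×10⁻⁸)]^(1/4) = (6.02×10⁹)^(1/4) = 279 K.

T_eq ≈ 279 K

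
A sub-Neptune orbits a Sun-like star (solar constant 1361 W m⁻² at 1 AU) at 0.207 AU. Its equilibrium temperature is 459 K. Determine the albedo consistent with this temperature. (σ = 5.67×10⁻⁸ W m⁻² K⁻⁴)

A ≈ 0.68

Flux at 0.207 AU: S = 1361/0.207² = 3.18×10⁴ W m⁻².
From T_eq⁴ = S(1−A)/(4σ): 1−A = 4σT_eq⁴/S.
1−A = 4 × 5.67×10⁻⁸ × (459)⁴ / 3.18×10⁴ = 0.317.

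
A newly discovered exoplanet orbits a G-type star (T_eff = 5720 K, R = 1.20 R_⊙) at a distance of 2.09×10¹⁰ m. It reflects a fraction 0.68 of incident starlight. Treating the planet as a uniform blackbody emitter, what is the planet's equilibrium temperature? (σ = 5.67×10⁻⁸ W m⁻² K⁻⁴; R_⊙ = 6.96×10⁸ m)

T_eq ≈ 608 K

R_⋆ = 1.20 × 6.96×10⁸ = 8.35×10⁸ m.
L = 4πR_⋆²σT_⋆⁴ = 4π(8.35×10⁸)² × 5.67×10⁻⁸ × (5720)⁴ = 5.32×10²⁶ W.
S = L/(4πd²) = 9.69×10⁴ W m⁻².
Energy balance: absorbed = emitted ⇒ πR²·S(1−A) = 4πR²·σT_eq⁴, so T_eq⁴ = S(1−A)/(4σ).
T_eq = [9.69×10⁴ × 0.32 / (4 × 5.67×10⁻⁸)]^(1/4) = (1.37×10¹¹)^(1/4) = 608 K.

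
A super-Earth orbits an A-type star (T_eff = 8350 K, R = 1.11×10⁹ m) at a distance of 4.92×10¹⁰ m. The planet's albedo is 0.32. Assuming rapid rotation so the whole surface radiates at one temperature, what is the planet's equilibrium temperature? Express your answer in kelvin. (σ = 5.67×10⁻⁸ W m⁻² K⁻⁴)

L = 4πR_⋆²σT_⋆⁴ = 4π(1.11×10⁹)² × 5.67×10⁻⁸ × (8350)⁴ = 4.27×10²⁷ W.
S = L/(4πd²) = 1.40×10⁵ W m⁻².
Energy balance: absorbed = emitted ⇒ πR²·S(1−A) = 4πR²·σT_eq⁴, so T_eq⁴ = S(1−A)/(4σ).
T_eq = [1.40×10⁵ × 0.68 / (4 × 5.67×10⁻⁸)]^(1/4) = (4.21×10¹¹)^(1/4) = 805 K.

T_eq ≈ 805 K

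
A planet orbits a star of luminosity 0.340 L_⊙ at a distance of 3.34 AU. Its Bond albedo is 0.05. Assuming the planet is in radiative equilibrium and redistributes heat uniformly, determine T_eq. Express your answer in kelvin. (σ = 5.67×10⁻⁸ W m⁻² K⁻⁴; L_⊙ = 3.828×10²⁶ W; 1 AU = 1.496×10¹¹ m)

d = 3.34 AU = 5.00×10¹¹ m.
L = 0.340 × 3.828×10²⁶ = 1.30×10²⁶ W.
Flux: S = L/(4πd²) = 1.30×10²⁶/(4π×(5.00×10¹¹)²) = 41.5 W m⁻².
Energy balance: absorbed = emitted ⇒ πR²·S(1−A) = 4πR²·σT_eq⁴, so T_eq⁴ = S(1−A)/(4σ).
T_eq = [41.5 × 0.95 / (4 × 5.67×10⁻⁸)]^(1/4) = (1.74×10⁸)^(1/4) = 115 K.

T_eq ≈ 115 K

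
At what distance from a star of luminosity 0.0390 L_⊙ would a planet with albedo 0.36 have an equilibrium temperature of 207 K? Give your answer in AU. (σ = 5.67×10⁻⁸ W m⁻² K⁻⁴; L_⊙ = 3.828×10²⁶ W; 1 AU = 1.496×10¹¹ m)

L = 0.0390 × 3.828×10²⁶ = 1.49×10²⁵ W.
From T_eq⁴ = L(1−A)/(16πσd²): d = √[L(1−A)/(16πσT_eq⁴)].
d = √[1.49×10²⁵ × 0.64 / (16π × 5.67×10⁻⁸ × (207)⁴)] = 4.27×10¹⁰ m = 0.286 AU.

d ≈ 0.286 AU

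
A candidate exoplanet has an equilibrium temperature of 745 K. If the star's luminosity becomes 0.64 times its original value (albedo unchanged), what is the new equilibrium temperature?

T_eq ∝ L^(1/4) · d^(−1/2).
T′ = 745 × 0.64^(1/4) = 666 K.

T_eq ≈ 666 K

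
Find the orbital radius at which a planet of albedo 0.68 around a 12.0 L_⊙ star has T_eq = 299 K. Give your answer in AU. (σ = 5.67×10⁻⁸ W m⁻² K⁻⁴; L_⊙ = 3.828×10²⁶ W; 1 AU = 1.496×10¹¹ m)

L = 12.0 × 3.828×10²⁶ = 4.59×10²⁷ W.
From T_eq⁴ = L(1−A)/(16πσd²): d = √[L(1−A)/(16πσT_eq⁴)].
d = √[4.59×10²⁷ × 0.32 / (16π × 5.67×10⁻⁸ × (299)⁴)] = 2.54×10¹¹ m = 1.70 AU.

d ≈ 1.70 AU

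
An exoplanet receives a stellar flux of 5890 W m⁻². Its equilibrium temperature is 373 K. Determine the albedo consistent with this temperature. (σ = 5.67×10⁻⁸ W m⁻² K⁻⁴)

A ≈ 0.25

From T_eq⁴ = S(1−A)/(4σ): 1−A = 4σT_eq⁴/S.
1−A = 4 × 5.67×10⁻⁸ × (373)⁴ / 5890 = 0.745.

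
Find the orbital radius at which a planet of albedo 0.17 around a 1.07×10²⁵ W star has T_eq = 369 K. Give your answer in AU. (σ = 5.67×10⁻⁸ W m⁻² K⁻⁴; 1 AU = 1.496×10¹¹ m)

From T_eq⁴ = L(1−A)/(16πσd²): d = √[L(1−A)/(16πσT_eq⁴)].
d = √[1.07×10²⁵ × 0.83 / (16π × 5.67×10⁻⁸ × (369)⁴)] = 1.30×10¹⁰ m = 0.0867 AU.

d ≈ 0.0867 AU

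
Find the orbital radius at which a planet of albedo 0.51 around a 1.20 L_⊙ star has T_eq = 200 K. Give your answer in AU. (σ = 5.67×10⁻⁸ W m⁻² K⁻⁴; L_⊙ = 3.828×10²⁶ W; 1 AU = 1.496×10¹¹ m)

d ≈ 1.49 AU

L = 1.20 × 3.828×10²⁶ = 4.59×10²⁶ W.
From T_eq⁴ = L(1−A)/(16πσd²): d = √[L(1−A)/(16πσT_eq⁴)].
d = √[4.59×10²⁶ × 0.49 / (16π × 5.67×10⁻⁸ × (200)⁴)] = 2.22×10¹¹ m = 1.49 AU.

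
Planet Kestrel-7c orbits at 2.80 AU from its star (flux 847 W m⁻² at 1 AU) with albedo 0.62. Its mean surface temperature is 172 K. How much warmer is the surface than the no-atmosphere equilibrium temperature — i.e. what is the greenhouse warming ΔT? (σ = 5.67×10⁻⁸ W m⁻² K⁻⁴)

ΔT ≈ 56.0 K

S = 847/2.80² = 108.0 W m⁻².
T_eq = [S(1−A)/(4σ)]^(1/4) = [108.0×0.38/(4×5.67×10⁻⁸)]^(1/4) = 116.0 K.
ΔT = T_surf − T_eq = 172 − 116.0.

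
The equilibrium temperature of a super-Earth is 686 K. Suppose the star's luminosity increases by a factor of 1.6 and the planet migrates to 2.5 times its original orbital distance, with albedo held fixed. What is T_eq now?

T_eq ≈ 488 K

T_eq ∝ L^(1/4) · d^(−1/2).
T′ = 686 × 1.6^(1/4) / 2.5^(1/2) = 488 K.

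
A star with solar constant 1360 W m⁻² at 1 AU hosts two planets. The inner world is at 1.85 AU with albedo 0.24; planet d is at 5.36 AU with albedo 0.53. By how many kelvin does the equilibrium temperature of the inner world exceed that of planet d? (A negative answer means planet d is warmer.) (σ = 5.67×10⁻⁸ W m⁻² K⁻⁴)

T_eq = [S₀(1−A)/(4σd²)]^(1/4), so T ∝ (1−A)^(1/4) / √d.
T₁ = [1360×0.76/(4×5.67×10⁻⁸×1.85²)]^(1/4) = 191.03 K.
T₂ = [1360×0.47/(4×5.67×10⁻⁸×5.36²)]^(1/4) = 99.52 K.

ΔT ≈ 91.5 K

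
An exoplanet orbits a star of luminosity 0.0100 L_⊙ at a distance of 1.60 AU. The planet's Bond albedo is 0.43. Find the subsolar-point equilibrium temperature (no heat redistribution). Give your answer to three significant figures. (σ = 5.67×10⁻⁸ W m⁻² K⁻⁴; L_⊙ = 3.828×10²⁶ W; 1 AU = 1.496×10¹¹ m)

d = 1.60 AU = 2.39×10¹¹ m.
L = 0.0100 × 3.828×10²⁶ = 3.83×10²⁴ W.
Flux: S = L/(4πd²) = 3.83×10²⁴/(4π×(2.39×10¹¹)²) = 5.32 W m⁻².
At the subsolar point the surface absorbs S(1−A) and emits σT⁴ per unit area — no factor of 4, since only the local patch is in balance.
T = [5.32 × 0.57 / 5.67×10⁻⁸]^(1/4) = (5.35×10⁷)^(1/4) = 85.5 K.

T_ss ≈ 85.5 K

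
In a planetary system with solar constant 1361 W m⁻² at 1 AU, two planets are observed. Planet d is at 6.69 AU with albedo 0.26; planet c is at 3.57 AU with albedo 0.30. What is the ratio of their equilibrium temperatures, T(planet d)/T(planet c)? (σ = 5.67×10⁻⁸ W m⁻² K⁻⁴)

T_eq = [S₀(1−A)/(4σd²)]^(1/4), so T ∝ (1−A)^(1/4) / √d.
T₁ = [1361×0.74/(4×5.67×10⁻⁸×6.69²)]^(1/4) = 99.80 K.
T₂ = [1361×0.70/(4×5.67×10⁻⁸×3.57²)]^(1/4) = 134.74 K.

T₁/T₂ ≈ 0.741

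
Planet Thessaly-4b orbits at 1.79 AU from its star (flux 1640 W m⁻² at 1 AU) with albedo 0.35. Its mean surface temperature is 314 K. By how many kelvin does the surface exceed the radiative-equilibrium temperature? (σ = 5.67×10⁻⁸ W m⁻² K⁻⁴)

ΔT ≈ 118.3 K

S = 1640/1.79² = 511.8 W m⁻².
T_eq = [S(1−A)/(4σ)]^(1/4) = [511.8×0.65/(4×5.67×10⁻⁸)]^(1/4) = 195.7 K.
ΔT = T_surf − T_eq = 314 − 195.7.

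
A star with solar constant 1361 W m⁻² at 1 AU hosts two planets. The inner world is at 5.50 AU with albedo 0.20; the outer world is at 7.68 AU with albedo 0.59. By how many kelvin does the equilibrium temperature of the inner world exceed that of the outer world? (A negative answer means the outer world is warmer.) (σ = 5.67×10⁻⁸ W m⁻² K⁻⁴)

ΔT ≈ 31.9 K

T_eq = [S₀(1−A)/(4σd²)]^(1/4), so T ∝ (1−A)^(1/4) / √d.
T₁ = [1361×0.80/(4×5.67×10⁻⁸×5.50²)]^(1/4) = 112.24 K.
T₂ = [1361×0.41/(4×5.67×10⁻⁸×7.68²)]^(1/4) = 80.37 K.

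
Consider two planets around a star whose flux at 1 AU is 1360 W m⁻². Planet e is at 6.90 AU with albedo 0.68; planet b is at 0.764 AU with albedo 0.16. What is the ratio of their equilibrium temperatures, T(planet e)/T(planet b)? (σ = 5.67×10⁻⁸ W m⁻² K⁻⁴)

T₁/T₂ ≈ 0.261

T_eq = [S₀(1−A)/(4σd²)]^(1/4), so T ∝ (1−A)^(1/4) / √d.
T₁ = [1360×0.32/(4×5.67×10⁻⁸×6.90²)]^(1/4) = 79.68 K.
T₂ = [1360×0.84/(4×5.67×10⁻⁸×0.764²)]^(1/4) = 304.79 K.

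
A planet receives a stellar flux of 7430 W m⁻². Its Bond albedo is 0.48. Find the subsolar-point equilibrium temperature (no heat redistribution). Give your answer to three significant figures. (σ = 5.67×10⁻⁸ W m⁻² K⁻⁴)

At the subsolar point the surface absorbs S(1−A) and emits σT⁴ per unit area — no factor of 4, since only the local patch is in balance.
T = [7430 × 0.52 / 5.67×10⁻⁸]^(1/4) = (6.81×10¹⁰)^(1/4) = 511 K.

T_ss ≈ 511 K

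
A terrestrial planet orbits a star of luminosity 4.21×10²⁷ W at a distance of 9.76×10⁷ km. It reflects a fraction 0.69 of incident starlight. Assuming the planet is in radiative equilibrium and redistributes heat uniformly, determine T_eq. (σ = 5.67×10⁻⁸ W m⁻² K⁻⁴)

d = 9.76×10⁷ km = 9.76×10¹⁰ m.
Flux: S = L/(4πd²) = 4.21×10²⁷/(4π×(9.76×10¹⁰)²) = 3.52×10⁴ W m⁻².
Energy balance: absorbed = emitted ⇒ πR²·S(1−A) = 4πR²·σT_eq⁴, so T_eq⁴ = S(1−A)/(4σ).
T_eq = [3.52×10⁴ × 0.31 / (4 × 5.67×10⁻⁸)]^(1/4) = (4.81×10¹⁰)^(1/4) = 468 K.

T_eq ≈ 468 K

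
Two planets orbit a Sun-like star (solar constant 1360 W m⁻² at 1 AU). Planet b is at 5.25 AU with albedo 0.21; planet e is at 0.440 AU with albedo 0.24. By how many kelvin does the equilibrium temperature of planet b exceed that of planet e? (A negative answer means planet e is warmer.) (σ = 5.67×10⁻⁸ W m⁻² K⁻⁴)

T_eq = [S₀(1−A)/(4σd²)]^(1/4), so T ∝ (1−A)^(1/4) / √d.
T₁ = [1360×0.79/(4×5.67×10⁻⁸×5.25²)]^(1/4) = 114.50 K.
T₂ = [1360×0.76/(4×5.67×10⁻⁸×0.440²)]^(1/4) = 391.70 K.

ΔT ≈ -277.2 K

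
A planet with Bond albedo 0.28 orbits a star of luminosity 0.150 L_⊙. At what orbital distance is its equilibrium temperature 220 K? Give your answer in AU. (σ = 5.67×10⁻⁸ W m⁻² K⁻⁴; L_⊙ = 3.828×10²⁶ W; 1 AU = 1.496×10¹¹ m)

L = 0.150 × 3.828×10²⁶ = 5.74×10²⁵ W.
From T_eq⁴ = L(1−A)/(16πσd²): d = √[L(1−A)/(16πσT_eq⁴)].
d = √[5.74×10²⁵ × 0.72 / (16π × 5.67×10⁻⁸ × (220)⁴)] = 7.87×10¹⁰ m = 0.526 AU.

d ≈ 0.526 AU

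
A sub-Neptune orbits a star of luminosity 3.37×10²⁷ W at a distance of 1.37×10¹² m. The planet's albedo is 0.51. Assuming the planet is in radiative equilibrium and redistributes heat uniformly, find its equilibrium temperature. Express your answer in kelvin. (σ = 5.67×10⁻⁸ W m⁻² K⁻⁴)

Flux: S = L/(4πd²) = 3.37×10²⁷/(4π×(1.37×10¹²)²) = 143 W m⁻².
Energy balance: absorbed = emitted ⇒ πR²·S(1−A) = 4πR²·σT_eq⁴, so T_eq⁴ = S(1−A)/(4σ).
T_eq = [143 × 0.49 / (4 × 5.67×10⁻⁸)]^(1/4) = (3.09×10⁸)^(1/4) = 133 K.

T_eq ≈ 133 K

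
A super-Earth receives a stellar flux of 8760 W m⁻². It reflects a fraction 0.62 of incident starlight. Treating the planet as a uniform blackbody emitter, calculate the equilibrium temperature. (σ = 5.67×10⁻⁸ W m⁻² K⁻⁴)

Energy balance: absorbed = emitted ⇒ πR²·S(1−A) = 4πR²·σT_eq⁴, so T_eq⁴ = S(1−A)/(4σ).
T_eq = [8760 × 0.38 / (4 × 5.67×10⁻⁸)]^(1/4) = (1.47×10¹⁰)^(1/4) = 348 K.

T_eq ≈ 348 K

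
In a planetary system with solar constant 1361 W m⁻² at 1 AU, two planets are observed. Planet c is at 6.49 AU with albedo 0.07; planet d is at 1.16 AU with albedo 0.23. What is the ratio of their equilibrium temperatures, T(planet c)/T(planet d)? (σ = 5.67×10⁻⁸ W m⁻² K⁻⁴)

T₁/T₂ ≈ 0.443

T_eq = [S₀(1−A)/(4σd²)]^(1/4), so T ∝ (1−A)^(1/4) / √d.
T₁ = [1361×0.93/(4×5.67×10⁻⁸×6.49²)]^(1/4) = 107.29 K.
T₂ = [1361×0.77/(4×5.67×10⁻⁸×1.16²)]^(1/4) = 242.07 K.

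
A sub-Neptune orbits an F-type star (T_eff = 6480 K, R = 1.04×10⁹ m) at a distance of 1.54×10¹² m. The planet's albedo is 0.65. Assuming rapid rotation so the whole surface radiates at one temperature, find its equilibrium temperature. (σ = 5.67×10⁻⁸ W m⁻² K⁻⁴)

L = 4πR_⋆²σT_⋆⁴ = 4π(1.04×10⁹)² × 5.67×10⁻⁸ × (6480)⁴ = 1.36×10²⁷ W.
S = L/(4πd²) = 45.6 W m⁻².
Energy balance: absorbed = emitted ⇒ πR²·S(1−A) = 4πR²·σT_eq⁴, so T_eq⁴ = S(1−A)/(4σ).
T_eq = [45.6 × 0.35 / (4 × 5.67×10⁻⁸)]^(1/4) = (7.04×10⁷)^(1/4) = 91.6 K.

T_eq ≈ 91.6 K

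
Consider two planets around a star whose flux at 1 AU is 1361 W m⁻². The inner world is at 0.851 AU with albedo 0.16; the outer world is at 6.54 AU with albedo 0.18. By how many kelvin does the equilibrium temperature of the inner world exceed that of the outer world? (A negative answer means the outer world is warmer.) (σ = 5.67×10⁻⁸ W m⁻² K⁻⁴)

T_eq = [S₀(1−A)/(4σd²)]^(1/4), so T ∝ (1−A)^(1/4) / √d.
T₁ = [1361×0.84/(4×5.67×10⁻⁸×0.851²)]^(1/4) = 288.84 K.
T₂ = [1361×0.82/(4×5.67×10⁻⁸×6.54²)]^(1/4) = 103.57 K.

ΔT ≈ 185.3 K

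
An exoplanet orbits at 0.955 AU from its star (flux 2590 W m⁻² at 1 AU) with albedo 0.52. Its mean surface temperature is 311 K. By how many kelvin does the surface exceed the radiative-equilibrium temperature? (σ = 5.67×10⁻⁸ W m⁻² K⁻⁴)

ΔT ≈ 32.6 K

S = 2590/0.955² = 2840 W m⁻².
T_eq = [S(1−A)/(4σ)]^(1/4) = [2840×0.48/(4×5.67×10⁻⁸)]^(1/4) = 278.4 K.
ΔT = T_surf − T_eq = 311 − 278.4.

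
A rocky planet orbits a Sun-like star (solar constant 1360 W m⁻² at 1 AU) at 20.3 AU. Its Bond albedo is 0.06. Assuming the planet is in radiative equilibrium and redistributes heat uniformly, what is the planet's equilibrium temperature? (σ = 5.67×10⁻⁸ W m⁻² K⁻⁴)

Flux at 20.3 AU: S = 1360/20.3² = 3.30 W m⁻².
Energy balance: absorbed = emitted ⇒ πR²·S(1−A) = 4πR²·σT_eq⁴, so T_eq⁴ = S(1−A)/(4σ).
T_eq = [3.30 × 0.94 / (4 × 5.67×10⁻⁸)]^(1/4) = (1.37×10⁷)^(1/4) = 60.8 K.

T_eq ≈ 60.8 K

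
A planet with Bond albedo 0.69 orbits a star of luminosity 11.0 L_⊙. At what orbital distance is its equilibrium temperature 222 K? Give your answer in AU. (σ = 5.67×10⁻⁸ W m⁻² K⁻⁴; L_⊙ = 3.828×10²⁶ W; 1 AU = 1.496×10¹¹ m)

d ≈ 2.90 AU

L = 11.0 × 3.828×10²⁶ = 4.21×10²⁷ W.
From T_eq⁴ = L(1−A)/(16πσd²): d = √[L(1−A)/(16πσT_eq⁴)].
d = √[4.21×10²⁷ × 0.31 / (16π × 5.67×10⁻⁸ × (222)⁴)] = 4.34×10¹¹ m = 2.90 AU.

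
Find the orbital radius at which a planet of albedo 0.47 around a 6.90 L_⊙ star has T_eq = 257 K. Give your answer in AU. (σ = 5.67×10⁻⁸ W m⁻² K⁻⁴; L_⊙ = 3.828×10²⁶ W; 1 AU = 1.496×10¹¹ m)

d ≈ 2.24 AU

L = 6.90 × 3.828×10²⁶ = 2.64×10²⁷ W.
From T_eq⁴ = L(1−A)/(16πσd²): d = √[L(1−A)/(16πσT_eq⁴)].
d = √[2.64×10²⁷ × 0.53 / (16π × 5.67×10⁻⁸ × (257)⁴)] = 3.36×10¹¹ m = 2.24 AU.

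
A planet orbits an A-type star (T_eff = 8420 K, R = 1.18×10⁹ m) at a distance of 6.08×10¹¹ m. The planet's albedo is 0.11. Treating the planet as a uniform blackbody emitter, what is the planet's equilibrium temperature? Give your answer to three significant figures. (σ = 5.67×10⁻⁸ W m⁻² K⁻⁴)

T_eq ≈ 255 K

L = 4πR_⋆²σT_⋆⁴ = 4π(1.18×10⁹)² × 5.67×10⁻⁸ × (8420)⁴ = 4.99×10²⁷ W.
S = L/(4πd²) = 1070 W m⁻².
Energy balance: absorbed = emitted ⇒ πR²·S(1−A) = 4πR²·σT_eq⁴, so T_eq⁴ = S(1−A)/(4σ).
T_eq = [1070 × 0.89 / (4 × 5.67×10⁻⁸)]^(1/4) = (4.21×10⁹)^(1/4) = 255 K.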